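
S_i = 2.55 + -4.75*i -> [2.55, -2.2, -6.95, -11.7, -16.45]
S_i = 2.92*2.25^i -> [2.92, 6.57, 14.78, 33.26, 74.84]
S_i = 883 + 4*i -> [883, 887, 891, 895, 899]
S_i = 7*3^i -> [7, 21, 63, 189, 567]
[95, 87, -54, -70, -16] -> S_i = Random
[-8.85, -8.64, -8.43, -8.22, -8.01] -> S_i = -8.85 + 0.21*i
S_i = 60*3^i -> [60, 180, 540, 1620, 4860]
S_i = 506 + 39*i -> [506, 545, 584, 623, 662]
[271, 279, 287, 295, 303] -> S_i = 271 + 8*i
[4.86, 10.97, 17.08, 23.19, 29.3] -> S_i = 4.86 + 6.11*i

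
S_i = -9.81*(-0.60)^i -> [-9.81, 5.89, -3.53, 2.12, -1.27]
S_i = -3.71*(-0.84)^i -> [-3.71, 3.12, -2.62, 2.2, -1.85]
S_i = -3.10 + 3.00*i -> [-3.1, -0.1, 2.9, 5.9, 8.9]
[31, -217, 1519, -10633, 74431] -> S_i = 31*-7^i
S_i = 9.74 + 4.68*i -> [9.74, 14.42, 19.1, 23.78, 28.46]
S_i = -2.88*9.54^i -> [-2.88, -27.48, -262.11, -2500.56, -23855.36]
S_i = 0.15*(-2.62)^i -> [0.15, -0.39, 1.03, -2.7, 7.07]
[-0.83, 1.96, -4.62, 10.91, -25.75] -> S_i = -0.83*(-2.36)^i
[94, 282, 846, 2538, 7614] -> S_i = 94*3^i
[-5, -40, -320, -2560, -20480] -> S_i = -5*8^i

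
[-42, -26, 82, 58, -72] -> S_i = Random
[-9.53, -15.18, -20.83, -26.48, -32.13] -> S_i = -9.53 + -5.65*i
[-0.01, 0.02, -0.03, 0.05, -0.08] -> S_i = -0.01*(-1.66)^i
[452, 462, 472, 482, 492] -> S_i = 452 + 10*i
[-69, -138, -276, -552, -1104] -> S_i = -69*2^i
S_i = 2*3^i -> [2, 6, 18, 54, 162]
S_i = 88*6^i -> [88, 528, 3168, 19008, 114048]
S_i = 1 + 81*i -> [1, 82, 163, 244, 325]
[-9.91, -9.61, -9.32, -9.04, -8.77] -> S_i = -9.91*0.97^i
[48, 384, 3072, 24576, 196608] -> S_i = 48*8^i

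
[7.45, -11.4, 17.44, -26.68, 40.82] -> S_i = 7.45*(-1.53)^i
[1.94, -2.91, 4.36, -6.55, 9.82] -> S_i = 1.94*(-1.50)^i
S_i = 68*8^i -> [68, 544, 4352, 34816, 278528]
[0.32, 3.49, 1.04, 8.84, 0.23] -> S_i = Random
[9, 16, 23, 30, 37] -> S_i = 9 + 7*i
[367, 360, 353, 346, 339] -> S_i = 367 + -7*i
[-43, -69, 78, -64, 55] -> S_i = Random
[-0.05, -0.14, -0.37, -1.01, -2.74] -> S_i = -0.05*2.72^i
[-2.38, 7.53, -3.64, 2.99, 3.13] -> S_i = Random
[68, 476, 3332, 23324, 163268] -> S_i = 68*7^i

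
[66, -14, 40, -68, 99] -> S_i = Random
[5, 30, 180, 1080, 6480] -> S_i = 5*6^i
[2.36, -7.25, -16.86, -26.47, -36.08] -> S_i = 2.36 + -9.61*i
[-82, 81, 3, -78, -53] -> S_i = Random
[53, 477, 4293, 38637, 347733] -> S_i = 53*9^i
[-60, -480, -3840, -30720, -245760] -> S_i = -60*8^i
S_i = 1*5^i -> [1, 5, 25, 125, 625]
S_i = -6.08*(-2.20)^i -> [-6.08, 13.38, -29.43, 64.74, -142.43]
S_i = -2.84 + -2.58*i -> [-2.84, -5.42, -8.0, -10.58, -13.16]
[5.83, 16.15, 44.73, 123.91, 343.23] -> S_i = 5.83*2.77^i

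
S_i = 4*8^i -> [4, 32, 256, 2048, 16384]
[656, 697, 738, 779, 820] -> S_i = 656 + 41*i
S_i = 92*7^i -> [92, 644, 4508, 31556, 220892]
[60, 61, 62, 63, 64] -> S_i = 60 + 1*i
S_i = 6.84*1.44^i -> [6.84, 9.85, 14.18, 20.42, 29.41]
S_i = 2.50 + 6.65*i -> [2.5, 9.15, 15.8, 22.45, 29.1]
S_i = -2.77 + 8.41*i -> [-2.77, 5.64, 14.05, 22.46, 30.87]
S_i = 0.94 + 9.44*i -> [0.94, 10.38, 19.82, 29.26, 38.7]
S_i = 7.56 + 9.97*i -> [7.56, 17.53, 27.5, 37.47, 47.44]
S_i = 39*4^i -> [39, 156, 624, 2496, 9984]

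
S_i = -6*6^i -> [-6, -36, -216, -1296, -7776]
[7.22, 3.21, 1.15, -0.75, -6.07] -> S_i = Random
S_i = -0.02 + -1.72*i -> [-0.02, -1.74, -3.46, -5.18, -6.9]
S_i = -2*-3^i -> [-2, 6, -18, 54, -162]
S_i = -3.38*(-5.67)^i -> [-3.38, 19.16, -108.66, 616.12, -3493.4]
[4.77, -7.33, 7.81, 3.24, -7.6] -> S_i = Random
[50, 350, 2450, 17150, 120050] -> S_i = 50*7^i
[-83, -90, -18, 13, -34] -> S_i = Random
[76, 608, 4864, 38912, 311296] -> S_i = 76*8^i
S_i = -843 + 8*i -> [-843, -835, -827, -819, -811]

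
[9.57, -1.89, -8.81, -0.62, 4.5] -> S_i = Random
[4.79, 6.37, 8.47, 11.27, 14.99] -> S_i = 4.79*1.33^i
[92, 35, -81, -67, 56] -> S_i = Random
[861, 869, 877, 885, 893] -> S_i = 861 + 8*i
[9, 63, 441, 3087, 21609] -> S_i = 9*7^i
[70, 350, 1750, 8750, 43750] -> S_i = 70*5^i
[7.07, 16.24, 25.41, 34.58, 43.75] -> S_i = 7.07 + 9.17*i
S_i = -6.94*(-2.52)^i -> [-6.94, 17.49, -44.07, 111.06, -279.87]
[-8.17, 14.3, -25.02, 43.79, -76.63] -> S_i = -8.17*(-1.75)^i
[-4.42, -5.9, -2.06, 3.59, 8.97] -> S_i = Random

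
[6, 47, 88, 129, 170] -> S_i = 6 + 41*i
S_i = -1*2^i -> [-1, -2, -4, -8, -16]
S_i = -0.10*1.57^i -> [-0.1, -0.16, -0.25, -0.39, -0.61]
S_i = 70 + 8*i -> [70, 78, 86, 94, 102]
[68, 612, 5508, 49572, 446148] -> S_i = 68*9^i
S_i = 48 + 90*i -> [48, 138, 228, 318, 408]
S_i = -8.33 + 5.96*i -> [-8.33, -2.37, 3.59, 9.55, 15.51]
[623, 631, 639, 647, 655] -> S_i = 623 + 8*i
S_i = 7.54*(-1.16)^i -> [7.54, -8.75, 10.15, -11.77, 13.65]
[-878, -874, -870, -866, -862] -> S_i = -878 + 4*i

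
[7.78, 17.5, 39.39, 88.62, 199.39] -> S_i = 7.78*2.25^i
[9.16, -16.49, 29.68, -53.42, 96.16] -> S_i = 9.16*(-1.80)^i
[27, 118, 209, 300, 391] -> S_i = 27 + 91*i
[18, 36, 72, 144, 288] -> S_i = 18*2^i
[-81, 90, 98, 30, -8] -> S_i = Random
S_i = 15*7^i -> [15, 105, 735, 5145, 36015]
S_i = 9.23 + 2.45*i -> [9.23, 11.68, 14.13, 16.58, 19.03]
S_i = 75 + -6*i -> [75, 69, 63, 57, 51]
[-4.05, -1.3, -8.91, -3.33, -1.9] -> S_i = Random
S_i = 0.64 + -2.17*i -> [0.64, -1.53, -3.7, -5.87, -8.04]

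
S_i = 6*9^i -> [6, 54, 486, 4374, 39366]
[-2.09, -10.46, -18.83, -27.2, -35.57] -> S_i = -2.09 + -8.37*i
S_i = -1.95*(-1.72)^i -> [-1.95, 3.35, -5.77, 9.92, -17.07]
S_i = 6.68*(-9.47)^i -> [6.68, -63.26, 599.07, -5673.18, 53724.99]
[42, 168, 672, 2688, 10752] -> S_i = 42*4^i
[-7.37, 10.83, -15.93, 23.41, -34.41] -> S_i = -7.37*(-1.47)^i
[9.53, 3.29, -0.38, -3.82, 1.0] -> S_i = Random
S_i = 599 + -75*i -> [599, 524, 449, 374, 299]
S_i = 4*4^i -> [4, 16, 64, 256, 1024]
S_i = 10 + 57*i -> [10, 67, 124, 181, 238]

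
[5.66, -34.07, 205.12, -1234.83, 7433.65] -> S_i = 5.66*(-6.02)^i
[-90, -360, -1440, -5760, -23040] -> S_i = -90*4^i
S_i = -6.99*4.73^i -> [-6.99, -33.06, -156.39, -739.71, -3498.82]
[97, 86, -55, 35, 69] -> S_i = Random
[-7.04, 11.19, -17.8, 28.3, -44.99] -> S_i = -7.04*(-1.59)^i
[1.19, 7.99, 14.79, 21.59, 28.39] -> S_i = 1.19 + 6.80*i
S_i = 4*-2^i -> [4, -8, 16, -32, 64]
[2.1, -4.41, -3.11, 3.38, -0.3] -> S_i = Random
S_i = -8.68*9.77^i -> [-8.68, -84.8, -828.53, -8094.75, -79085.7]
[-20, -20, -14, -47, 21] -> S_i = Random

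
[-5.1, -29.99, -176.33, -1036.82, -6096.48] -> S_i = -5.10*5.88^i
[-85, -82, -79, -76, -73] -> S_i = -85 + 3*i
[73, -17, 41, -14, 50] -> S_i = Random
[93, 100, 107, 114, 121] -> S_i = 93 + 7*i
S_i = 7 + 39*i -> [7, 46, 85, 124, 163]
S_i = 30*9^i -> [30, 270, 2430, 21870, 196830]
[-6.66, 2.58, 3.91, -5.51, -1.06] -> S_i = Random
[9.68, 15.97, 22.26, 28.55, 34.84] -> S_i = 9.68 + 6.29*i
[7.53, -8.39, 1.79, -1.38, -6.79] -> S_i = Random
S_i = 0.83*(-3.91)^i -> [0.83, -3.25, 12.69, -49.61, 193.99]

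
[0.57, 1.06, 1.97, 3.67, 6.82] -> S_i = 0.57*1.86^i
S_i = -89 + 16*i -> [-89, -73, -57, -41, -25]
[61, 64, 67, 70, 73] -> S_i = 61 + 3*i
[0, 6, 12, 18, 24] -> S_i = 0 + 6*i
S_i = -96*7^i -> [-96, -672, -4704, -32928, -230496]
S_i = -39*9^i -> [-39, -351, -3159, -28431, -255879]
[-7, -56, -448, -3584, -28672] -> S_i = -7*8^i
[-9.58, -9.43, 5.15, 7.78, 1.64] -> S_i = Random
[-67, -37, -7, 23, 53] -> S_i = -67 + 30*i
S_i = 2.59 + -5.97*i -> [2.59, -3.38, -9.35, -15.32, -21.29]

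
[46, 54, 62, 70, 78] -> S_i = 46 + 8*i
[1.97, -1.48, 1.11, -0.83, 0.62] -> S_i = 1.97*(-0.75)^i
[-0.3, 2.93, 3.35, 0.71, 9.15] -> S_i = Random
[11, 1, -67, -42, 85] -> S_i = Random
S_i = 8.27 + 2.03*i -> [8.27, 10.3, 12.33, 14.36, 16.39]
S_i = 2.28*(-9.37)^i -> [2.28, -21.36, 200.18, -1875.66, 17574.91]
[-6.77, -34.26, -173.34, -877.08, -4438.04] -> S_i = -6.77*5.06^i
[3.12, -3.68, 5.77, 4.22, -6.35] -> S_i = Random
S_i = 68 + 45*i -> [68, 113, 158, 203, 248]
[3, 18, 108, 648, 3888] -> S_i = 3*6^i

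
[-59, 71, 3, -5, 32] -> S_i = Random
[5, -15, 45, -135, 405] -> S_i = 5*-3^i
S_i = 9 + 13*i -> [9, 22, 35, 48, 61]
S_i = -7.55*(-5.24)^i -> [-7.55, 39.56, -207.3, 1086.28, -5692.09]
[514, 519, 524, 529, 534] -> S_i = 514 + 5*i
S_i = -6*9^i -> [-6, -54, -486, -4374, -39366]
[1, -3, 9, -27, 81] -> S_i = 1*-3^i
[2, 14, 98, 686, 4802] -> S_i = 2*7^i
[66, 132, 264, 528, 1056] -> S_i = 66*2^i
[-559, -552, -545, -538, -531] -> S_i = -559 + 7*i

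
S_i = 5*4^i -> [5, 20, 80, 320, 1280]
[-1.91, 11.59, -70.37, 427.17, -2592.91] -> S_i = -1.91*(-6.07)^i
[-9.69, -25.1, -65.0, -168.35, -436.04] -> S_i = -9.69*2.59^i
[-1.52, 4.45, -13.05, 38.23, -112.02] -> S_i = -1.52*(-2.93)^i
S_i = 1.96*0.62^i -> [1.96, 1.22, 0.75, 0.47, 0.29]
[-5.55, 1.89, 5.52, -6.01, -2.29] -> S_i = Random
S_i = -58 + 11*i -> [-58, -47, -36, -25, -14]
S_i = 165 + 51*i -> [165, 216, 267, 318, 369]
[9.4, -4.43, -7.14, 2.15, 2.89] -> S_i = Random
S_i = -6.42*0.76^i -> [-6.42, -4.88, -3.71, -2.82, -2.14]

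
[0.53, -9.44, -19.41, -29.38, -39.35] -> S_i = 0.53 + -9.97*i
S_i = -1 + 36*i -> [-1, 35, 71, 107, 143]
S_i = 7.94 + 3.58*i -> [7.94, 11.52, 15.1, 18.68, 22.26]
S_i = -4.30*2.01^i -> [-4.3, -8.64, -17.37, -34.92, -70.19]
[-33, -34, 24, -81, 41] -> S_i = Random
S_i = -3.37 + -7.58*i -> [-3.37, -10.95, -18.53, -26.11, -33.69]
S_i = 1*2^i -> [1, 2, 4, 8, 16]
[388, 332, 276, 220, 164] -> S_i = 388 + -56*i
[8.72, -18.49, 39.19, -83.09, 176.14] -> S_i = 8.72*(-2.12)^i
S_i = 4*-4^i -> [4, -16, 64, -256, 1024]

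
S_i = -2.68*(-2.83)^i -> [-2.68, 7.58, -21.46, 60.74, -171.9]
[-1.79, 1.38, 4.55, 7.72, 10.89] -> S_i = -1.79 + 3.17*i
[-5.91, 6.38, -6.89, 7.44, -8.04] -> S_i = -5.91*(-1.08)^i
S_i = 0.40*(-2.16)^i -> [0.4, -0.86, 1.87, -4.03, 8.71]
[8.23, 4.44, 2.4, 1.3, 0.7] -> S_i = 8.23*0.54^i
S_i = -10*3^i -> [-10, -30, -90, -270, -810]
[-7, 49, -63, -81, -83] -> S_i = Random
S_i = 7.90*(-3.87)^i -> [7.9, -30.57, 118.32, -457.89, 1772.03]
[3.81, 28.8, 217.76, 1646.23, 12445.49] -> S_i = 3.81*7.56^i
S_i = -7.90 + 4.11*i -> [-7.9, -3.79, 0.32, 4.43, 8.54]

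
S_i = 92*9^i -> [92, 828, 7452, 67068, 603612]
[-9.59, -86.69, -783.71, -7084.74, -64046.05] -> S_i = -9.59*9.04^i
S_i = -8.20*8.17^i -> [-8.2, -66.99, -547.34, -4471.78, -36534.41]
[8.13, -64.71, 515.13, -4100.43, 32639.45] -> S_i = 8.13*(-7.96)^i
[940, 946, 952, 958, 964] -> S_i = 940 + 6*i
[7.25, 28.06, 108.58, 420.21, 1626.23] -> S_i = 7.25*3.87^i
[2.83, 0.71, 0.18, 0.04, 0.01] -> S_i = 2.83*0.25^i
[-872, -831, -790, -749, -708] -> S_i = -872 + 41*i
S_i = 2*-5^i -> [2, -10, 50, -250, 1250]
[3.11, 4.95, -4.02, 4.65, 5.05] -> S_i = Random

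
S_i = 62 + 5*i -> [62, 67, 72, 77, 82]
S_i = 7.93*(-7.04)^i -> [7.93, -55.83, 393.02, -2766.89, 19478.87]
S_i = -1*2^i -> [-1, -2, -4, -8, -16]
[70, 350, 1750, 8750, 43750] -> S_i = 70*5^i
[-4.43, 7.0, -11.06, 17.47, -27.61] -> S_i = -4.43*(-1.58)^i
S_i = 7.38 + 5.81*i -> [7.38, 13.19, 19.0, 24.81, 30.62]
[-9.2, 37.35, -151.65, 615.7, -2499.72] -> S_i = -9.20*(-4.06)^i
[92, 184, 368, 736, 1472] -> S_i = 92*2^i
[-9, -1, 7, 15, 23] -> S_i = -9 + 8*i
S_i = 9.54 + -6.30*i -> [9.54, 3.24, -3.06, -9.36, -15.66]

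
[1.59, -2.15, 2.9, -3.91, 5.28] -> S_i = 1.59*(-1.35)^i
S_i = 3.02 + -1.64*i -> [3.02, 1.38, -0.26, -1.9, -3.54]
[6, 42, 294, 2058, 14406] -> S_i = 6*7^i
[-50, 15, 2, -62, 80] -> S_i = Random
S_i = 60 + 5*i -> [60, 65, 70, 75, 80]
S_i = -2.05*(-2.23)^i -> [-2.05, 4.57, -10.19, 22.73, -50.7]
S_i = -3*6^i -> [-3, -18, -108, -648, -3888]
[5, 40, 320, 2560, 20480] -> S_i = 5*8^i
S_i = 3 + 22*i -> [3, 25, 47, 69, 91]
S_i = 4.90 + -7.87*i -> [4.9, -2.97, -10.84, -18.71, -26.58]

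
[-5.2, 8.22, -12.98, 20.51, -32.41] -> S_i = -5.20*(-1.58)^i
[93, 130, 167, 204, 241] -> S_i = 93 + 37*i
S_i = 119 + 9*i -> [119, 128, 137, 146, 155]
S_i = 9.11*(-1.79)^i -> [9.11, -16.31, 29.19, -52.25, 93.53]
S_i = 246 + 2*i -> [246, 248, 250, 252, 254]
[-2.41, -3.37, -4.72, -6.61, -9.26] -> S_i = -2.41*1.40^i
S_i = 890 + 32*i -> [890, 922, 954, 986, 1018]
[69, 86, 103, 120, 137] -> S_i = 69 + 17*i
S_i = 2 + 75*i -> [2, 77, 152, 227, 302]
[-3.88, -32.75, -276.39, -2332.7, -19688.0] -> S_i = -3.88*8.44^i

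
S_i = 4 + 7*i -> [4, 11, 18, 25, 32]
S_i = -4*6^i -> [-4, -24, -144, -864, -5184]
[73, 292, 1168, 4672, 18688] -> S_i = 73*4^i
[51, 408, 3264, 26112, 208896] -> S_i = 51*8^i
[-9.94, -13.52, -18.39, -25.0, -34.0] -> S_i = -9.94*1.36^i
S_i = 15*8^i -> [15, 120, 960, 7680, 61440]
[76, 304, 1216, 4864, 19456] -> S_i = 76*4^i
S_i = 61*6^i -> [61, 366, 2196, 13176, 79056]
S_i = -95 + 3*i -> [-95, -92, -89, -86, -83]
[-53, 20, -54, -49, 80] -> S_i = Random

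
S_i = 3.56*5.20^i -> [3.56, 18.51, 96.26, 500.56, 2602.94]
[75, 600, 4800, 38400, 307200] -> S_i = 75*8^i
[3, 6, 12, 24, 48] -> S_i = 3*2^i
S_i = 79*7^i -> [79, 553, 3871, 27097, 189679]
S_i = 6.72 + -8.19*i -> [6.72, -1.47, -9.66, -17.85, -26.04]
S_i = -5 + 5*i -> [-5, 0, 5, 10, 15]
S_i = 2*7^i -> [2, 14, 98, 686, 4802]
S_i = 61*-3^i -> [61, -183, 549, -1647, 4941]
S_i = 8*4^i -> [8, 32, 128, 512, 2048]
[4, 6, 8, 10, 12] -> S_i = 4 + 2*i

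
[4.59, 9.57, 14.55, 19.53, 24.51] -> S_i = 4.59 + 4.98*i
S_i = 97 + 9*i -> [97, 106, 115, 124, 133]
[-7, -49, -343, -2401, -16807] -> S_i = -7*7^i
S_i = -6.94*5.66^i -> [-6.94, -39.28, -222.33, -1258.37, -7122.38]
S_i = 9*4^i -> [9, 36, 144, 576, 2304]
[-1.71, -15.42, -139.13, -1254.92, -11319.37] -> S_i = -1.71*9.02^i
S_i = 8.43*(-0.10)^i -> [8.43, -0.84, 0.08, -0.01, 0.0]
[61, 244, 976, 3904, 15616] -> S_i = 61*4^i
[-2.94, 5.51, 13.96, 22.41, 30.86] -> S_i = -2.94 + 8.45*i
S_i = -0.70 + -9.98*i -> [-0.7, -10.68, -20.66, -30.64, -40.62]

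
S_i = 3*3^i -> [3, 9, 27, 81, 243]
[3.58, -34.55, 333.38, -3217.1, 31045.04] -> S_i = 3.58*(-9.65)^i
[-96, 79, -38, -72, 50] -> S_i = Random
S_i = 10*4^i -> [10, 40, 160, 640, 2560]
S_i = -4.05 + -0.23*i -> [-4.05, -4.28, -4.51, -4.74, -4.97]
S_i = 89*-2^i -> [89, -178, 356, -712, 1424]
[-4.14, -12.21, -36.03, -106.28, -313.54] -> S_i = -4.14*2.95^i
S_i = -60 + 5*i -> [-60, -55, -50, -45, -40]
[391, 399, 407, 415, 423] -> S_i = 391 + 8*i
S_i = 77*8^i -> [77, 616, 4928, 39424, 315392]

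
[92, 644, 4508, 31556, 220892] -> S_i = 92*7^i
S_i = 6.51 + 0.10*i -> [6.51, 6.61, 6.71, 6.81, 6.91]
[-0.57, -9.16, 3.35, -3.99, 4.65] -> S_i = Random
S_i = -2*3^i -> [-2, -6, -18, -54, -162]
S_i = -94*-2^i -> [-94, 188, -376, 752, -1504]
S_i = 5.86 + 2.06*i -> [5.86, 7.92, 9.98, 12.04, 14.1]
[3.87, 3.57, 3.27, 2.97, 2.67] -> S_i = 3.87 + -0.30*i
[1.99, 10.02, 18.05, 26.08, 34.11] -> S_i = 1.99 + 8.03*i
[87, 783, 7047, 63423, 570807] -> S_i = 87*9^i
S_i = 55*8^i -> [55, 440, 3520, 28160, 225280]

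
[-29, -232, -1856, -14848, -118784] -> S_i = -29*8^i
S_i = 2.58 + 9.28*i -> [2.58, 11.86, 21.14, 30.42, 39.7]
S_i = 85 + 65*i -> [85, 150, 215, 280, 345]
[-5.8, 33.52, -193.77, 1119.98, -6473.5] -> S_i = -5.80*(-5.78)^i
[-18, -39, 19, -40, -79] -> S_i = Random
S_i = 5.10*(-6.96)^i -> [5.1, -35.5, 247.05, -1719.48, 11967.6]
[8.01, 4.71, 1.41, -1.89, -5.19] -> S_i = 8.01 + -3.30*i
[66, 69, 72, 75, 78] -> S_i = 66 + 3*i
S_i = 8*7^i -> [8, 56, 392, 2744, 19208]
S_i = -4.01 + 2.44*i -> [-4.01, -1.57, 0.87, 3.31, 5.75]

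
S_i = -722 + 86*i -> [-722, -636, -550, -464, -378]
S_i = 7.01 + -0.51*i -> [7.01, 6.5, 5.99, 5.48, 4.97]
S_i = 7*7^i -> [7, 49, 343, 2401, 16807]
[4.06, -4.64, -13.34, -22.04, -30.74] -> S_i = 4.06 + -8.70*i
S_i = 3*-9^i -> [3, -27, 243, -2187, 19683]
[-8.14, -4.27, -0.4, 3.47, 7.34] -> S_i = -8.14 + 3.87*i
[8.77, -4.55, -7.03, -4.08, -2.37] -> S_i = Random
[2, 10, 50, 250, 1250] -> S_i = 2*5^i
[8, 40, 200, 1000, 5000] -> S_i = 8*5^i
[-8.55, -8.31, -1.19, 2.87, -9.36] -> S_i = Random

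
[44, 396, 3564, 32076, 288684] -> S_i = 44*9^i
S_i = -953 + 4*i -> [-953, -949, -945, -941, -937]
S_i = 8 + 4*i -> [8, 12, 16, 20, 24]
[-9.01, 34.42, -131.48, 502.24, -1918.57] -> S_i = -9.01*(-3.82)^i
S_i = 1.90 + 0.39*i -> [1.9, 2.29, 2.68, 3.07, 3.46]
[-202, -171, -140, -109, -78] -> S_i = -202 + 31*i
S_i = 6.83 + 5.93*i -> [6.83, 12.76, 18.69, 24.62, 30.55]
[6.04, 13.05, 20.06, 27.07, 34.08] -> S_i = 6.04 + 7.01*i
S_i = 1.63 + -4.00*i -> [1.63, -2.37, -6.37, -10.37, -14.37]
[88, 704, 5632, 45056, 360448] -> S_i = 88*8^i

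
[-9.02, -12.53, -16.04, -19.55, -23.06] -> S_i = -9.02 + -3.51*i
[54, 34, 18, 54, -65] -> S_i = Random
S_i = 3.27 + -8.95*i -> [3.27, -5.68, -14.63, -23.58, -32.53]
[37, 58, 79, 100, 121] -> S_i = 37 + 21*i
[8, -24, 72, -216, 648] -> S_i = 8*-3^i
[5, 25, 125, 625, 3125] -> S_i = 5*5^i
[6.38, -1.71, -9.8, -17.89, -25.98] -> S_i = 6.38 + -8.09*i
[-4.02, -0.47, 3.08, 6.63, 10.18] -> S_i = -4.02 + 3.55*i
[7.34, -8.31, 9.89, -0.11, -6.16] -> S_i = Random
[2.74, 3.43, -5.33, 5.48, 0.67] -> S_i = Random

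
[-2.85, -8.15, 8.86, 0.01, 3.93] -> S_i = Random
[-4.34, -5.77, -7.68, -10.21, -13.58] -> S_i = -4.34*1.33^i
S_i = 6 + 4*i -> [6, 10, 14, 18, 22]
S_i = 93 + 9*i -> [93, 102, 111, 120, 129]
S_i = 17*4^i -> [17, 68, 272, 1088, 4352]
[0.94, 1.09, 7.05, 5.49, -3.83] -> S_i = Random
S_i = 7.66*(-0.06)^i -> [7.66, -0.46, 0.03, -0.0, 0.0]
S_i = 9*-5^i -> [9, -45, 225, -1125, 5625]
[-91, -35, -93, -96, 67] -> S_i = Random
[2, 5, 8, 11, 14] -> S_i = 2 + 3*i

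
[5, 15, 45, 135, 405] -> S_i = 5*3^i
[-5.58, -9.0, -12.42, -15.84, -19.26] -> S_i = -5.58 + -3.42*i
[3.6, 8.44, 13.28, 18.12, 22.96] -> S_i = 3.60 + 4.84*i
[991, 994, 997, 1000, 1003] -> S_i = 991 + 3*i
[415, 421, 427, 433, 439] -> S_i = 415 + 6*i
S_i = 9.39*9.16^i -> [9.39, 86.01, 787.87, 7216.92, 66107.01]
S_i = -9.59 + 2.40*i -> [-9.59, -7.19, -4.79, -2.39, 0.01]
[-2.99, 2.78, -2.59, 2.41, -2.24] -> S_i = -2.99*(-0.93)^i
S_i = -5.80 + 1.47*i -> [-5.8, -4.33, -2.86, -1.39, 0.08]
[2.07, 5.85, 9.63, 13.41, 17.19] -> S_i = 2.07 + 3.78*i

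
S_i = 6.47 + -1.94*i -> [6.47, 4.53, 2.59, 0.65, -1.29]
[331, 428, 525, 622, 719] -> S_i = 331 + 97*i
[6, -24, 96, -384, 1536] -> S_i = 6*-4^i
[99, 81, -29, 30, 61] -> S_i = Random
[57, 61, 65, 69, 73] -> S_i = 57 + 4*i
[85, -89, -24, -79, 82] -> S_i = Random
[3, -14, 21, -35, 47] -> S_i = Random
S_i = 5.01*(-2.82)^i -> [5.01, -14.13, 39.84, -112.35, 316.84]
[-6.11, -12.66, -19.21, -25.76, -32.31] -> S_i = -6.11 + -6.55*i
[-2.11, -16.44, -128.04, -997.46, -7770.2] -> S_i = -2.11*7.79^i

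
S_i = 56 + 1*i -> [56, 57, 58, 59, 60]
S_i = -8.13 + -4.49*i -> [-8.13, -12.62, -17.11, -21.6, -26.09]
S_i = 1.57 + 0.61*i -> [1.57, 2.18, 2.79, 3.4, 4.01]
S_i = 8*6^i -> [8, 48, 288, 1728, 10368]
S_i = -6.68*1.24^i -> [-6.68, -8.28, -10.27, -12.74, -15.79]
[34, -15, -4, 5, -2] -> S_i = Random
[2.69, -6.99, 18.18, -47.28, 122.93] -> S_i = 2.69*(-2.60)^i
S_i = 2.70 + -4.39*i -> [2.7, -1.69, -6.08, -10.47, -14.86]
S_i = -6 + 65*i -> [-6, 59, 124, 189, 254]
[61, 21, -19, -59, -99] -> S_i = 61 + -40*i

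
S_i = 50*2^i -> [50, 100, 200, 400, 800]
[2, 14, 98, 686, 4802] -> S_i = 2*7^i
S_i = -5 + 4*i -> [-5, -1, 3, 7, 11]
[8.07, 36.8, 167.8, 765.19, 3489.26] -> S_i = 8.07*4.56^i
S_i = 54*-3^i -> [54, -162, 486, -1458, 4374]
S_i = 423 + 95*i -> [423, 518, 613, 708, 803]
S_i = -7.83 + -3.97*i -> [-7.83, -11.8, -15.77, -19.74, -23.71]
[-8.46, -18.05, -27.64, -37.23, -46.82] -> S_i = -8.46 + -9.59*i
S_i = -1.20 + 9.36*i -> [-1.2, 8.16, 17.52, 26.88, 36.24]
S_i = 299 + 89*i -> [299, 388, 477, 566, 655]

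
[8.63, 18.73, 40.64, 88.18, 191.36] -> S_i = 8.63*2.17^i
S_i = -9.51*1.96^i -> [-9.51, -18.64, -36.53, -71.61, -140.35]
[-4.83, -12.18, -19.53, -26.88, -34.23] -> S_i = -4.83 + -7.35*i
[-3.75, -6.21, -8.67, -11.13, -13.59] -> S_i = -3.75 + -2.46*i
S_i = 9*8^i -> [9, 72, 576, 4608, 36864]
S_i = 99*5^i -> [99, 495, 2475, 12375, 61875]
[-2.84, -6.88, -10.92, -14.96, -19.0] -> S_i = -2.84 + -4.04*i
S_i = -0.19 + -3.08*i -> [-0.19, -3.27, -6.35, -9.43, -12.51]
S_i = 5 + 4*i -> [5, 9, 13, 17, 21]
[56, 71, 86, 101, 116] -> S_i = 56 + 15*i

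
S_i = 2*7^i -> [2, 14, 98, 686, 4802]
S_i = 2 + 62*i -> [2, 64, 126, 188, 250]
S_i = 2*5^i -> [2, 10, 50, 250, 1250]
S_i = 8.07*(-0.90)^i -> [8.07, -7.26, 6.54, -5.88, 5.29]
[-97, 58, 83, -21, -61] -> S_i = Random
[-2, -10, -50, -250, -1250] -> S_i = -2*5^i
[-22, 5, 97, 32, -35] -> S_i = Random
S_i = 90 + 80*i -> [90, 170, 250, 330, 410]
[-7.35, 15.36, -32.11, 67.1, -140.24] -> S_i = -7.35*(-2.09)^i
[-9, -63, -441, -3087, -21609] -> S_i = -9*7^i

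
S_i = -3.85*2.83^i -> [-3.85, -10.9, -30.83, -87.26, -246.95]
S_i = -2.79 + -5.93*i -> [-2.79, -8.72, -14.65, -20.58, -26.51]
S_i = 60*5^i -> [60, 300, 1500, 7500, 37500]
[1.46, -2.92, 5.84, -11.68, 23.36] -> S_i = 1.46*(-2.00)^i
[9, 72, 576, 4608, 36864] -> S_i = 9*8^i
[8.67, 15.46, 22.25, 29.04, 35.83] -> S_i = 8.67 + 6.79*i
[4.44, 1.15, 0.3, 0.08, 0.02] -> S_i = 4.44*0.26^i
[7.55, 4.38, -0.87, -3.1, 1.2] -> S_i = Random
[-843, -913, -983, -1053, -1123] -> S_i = -843 + -70*i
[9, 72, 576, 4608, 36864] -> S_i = 9*8^i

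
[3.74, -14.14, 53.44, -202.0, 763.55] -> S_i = 3.74*(-3.78)^i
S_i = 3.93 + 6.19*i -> [3.93, 10.12, 16.31, 22.5, 28.69]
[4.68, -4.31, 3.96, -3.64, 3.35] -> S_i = 4.68*(-0.92)^i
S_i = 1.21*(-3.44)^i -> [1.21, -4.16, 14.32, -49.26, 169.44]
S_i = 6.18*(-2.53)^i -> [6.18, -15.64, 39.56, -100.08, 253.2]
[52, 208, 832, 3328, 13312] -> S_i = 52*4^i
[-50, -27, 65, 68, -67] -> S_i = Random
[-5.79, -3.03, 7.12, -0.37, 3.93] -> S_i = Random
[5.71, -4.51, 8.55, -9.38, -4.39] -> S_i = Random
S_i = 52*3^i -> [52, 156, 468, 1404, 4212]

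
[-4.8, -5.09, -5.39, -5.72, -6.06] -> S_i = -4.80*1.06^i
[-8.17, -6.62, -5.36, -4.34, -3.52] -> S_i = -8.17*0.81^i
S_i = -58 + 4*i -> [-58, -54, -50, -46, -42]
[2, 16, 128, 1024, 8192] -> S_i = 2*8^i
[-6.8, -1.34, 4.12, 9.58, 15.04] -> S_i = -6.80 + 5.46*i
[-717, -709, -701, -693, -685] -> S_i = -717 + 8*i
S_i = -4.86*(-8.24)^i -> [-4.86, 40.05, -329.98, 2719.05, -22405.01]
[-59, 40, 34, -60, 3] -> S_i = Random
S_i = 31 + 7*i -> [31, 38, 45, 52, 59]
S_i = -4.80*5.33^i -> [-4.8, -25.58, -136.36, -726.81, -3873.91]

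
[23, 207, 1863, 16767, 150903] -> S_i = 23*9^i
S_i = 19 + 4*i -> [19, 23, 27, 31, 35]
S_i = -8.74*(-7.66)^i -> [-8.74, 66.95, -512.82, 3928.24, -30090.3]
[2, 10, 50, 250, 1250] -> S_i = 2*5^i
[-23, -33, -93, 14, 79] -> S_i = Random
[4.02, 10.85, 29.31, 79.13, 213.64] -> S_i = 4.02*2.70^i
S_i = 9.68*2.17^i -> [9.68, 21.01, 45.58, 98.91, 214.64]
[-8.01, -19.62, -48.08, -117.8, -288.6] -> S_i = -8.01*2.45^i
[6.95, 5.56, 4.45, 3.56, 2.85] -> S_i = 6.95*0.80^i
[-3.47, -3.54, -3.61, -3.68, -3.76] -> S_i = -3.47*1.02^i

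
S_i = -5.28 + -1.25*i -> [-5.28, -6.53, -7.78, -9.03, -10.28]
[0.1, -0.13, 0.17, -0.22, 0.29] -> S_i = 0.10*(-1.30)^i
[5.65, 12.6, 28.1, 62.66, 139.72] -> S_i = 5.65*2.23^i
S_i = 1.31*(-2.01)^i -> [1.31, -2.63, 5.29, -10.64, 21.38]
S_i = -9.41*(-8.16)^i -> [-9.41, 76.79, -626.57, 5112.82, -41720.57]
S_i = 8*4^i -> [8, 32, 128, 512, 2048]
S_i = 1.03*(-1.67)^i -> [1.03, -1.72, 2.87, -4.8, 8.01]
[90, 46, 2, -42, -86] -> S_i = 90 + -44*i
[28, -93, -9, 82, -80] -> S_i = Random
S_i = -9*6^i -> [-9, -54, -324, -1944, -11664]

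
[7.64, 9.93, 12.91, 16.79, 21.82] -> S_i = 7.64*1.30^i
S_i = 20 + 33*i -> [20, 53, 86, 119, 152]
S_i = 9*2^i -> [9, 18, 36, 72, 144]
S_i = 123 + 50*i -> [123, 173, 223, 273, 323]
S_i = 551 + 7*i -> [551, 558, 565, 572, 579]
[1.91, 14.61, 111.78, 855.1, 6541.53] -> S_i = 1.91*7.65^i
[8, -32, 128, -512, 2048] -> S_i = 8*-4^i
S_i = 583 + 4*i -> [583, 587, 591, 595, 599]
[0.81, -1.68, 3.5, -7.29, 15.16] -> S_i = 0.81*(-2.08)^i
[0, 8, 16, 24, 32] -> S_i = 0 + 8*i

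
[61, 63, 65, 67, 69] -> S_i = 61 + 2*i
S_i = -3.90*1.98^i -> [-3.9, -7.72, -15.29, -30.27, -59.94]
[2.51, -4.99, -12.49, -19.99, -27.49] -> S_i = 2.51 + -7.50*i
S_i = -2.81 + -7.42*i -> [-2.81, -10.23, -17.65, -25.07, -32.49]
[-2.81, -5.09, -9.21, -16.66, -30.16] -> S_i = -2.81*1.81^i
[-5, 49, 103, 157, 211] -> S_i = -5 + 54*i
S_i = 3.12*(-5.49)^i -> [3.12, -17.13, 94.04, -516.26, 2834.29]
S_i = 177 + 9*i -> [177, 186, 195, 204, 213]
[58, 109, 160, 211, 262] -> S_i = 58 + 51*i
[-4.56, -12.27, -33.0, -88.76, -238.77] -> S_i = -4.56*2.69^i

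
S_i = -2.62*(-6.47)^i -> [-2.62, 16.95, -109.68, 709.6, -4591.12]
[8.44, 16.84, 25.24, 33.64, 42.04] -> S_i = 8.44 + 8.40*i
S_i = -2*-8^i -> [-2, 16, -128, 1024, -8192]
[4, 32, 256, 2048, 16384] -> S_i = 4*8^i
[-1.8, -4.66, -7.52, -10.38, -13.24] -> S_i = -1.80 + -2.86*i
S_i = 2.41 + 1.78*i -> [2.41, 4.19, 5.97, 7.75, 9.53]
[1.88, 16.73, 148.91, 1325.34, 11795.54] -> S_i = 1.88*8.90^i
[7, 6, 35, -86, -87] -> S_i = Random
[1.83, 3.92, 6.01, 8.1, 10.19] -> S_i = 1.83 + 2.09*i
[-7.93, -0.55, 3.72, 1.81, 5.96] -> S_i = Random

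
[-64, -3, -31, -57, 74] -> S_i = Random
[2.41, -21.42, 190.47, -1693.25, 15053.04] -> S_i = 2.41*(-8.89)^i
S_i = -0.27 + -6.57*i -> [-0.27, -6.84, -13.41, -19.98, -26.55]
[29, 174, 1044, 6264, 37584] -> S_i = 29*6^i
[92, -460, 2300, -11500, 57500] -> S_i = 92*-5^i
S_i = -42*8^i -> [-42, -336, -2688, -21504, -172032]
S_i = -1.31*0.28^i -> [-1.31, -0.37, -0.1, -0.03, -0.01]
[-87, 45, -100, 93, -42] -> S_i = Random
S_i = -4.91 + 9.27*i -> [-4.91, 4.36, 13.63, 22.9, 32.17]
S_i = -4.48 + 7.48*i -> [-4.48, 3.0, 10.48, 17.96, 25.44]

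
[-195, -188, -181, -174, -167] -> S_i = -195 + 7*i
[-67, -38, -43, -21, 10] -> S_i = Random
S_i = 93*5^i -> [93, 465, 2325, 11625, 58125]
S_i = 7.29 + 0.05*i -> [7.29, 7.34, 7.39, 7.44, 7.49]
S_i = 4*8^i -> [4, 32, 256, 2048, 16384]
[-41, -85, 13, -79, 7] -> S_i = Random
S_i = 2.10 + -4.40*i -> [2.1, -2.3, -6.7, -11.1, -15.5]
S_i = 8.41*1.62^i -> [8.41, 13.62, 22.07, 35.76, 57.92]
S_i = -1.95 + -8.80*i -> [-1.95, -10.75, -19.55, -28.35, -37.15]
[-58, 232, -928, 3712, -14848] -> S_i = -58*-4^i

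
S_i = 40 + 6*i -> [40, 46, 52, 58, 64]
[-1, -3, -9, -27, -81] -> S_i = -1*3^i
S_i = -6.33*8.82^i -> [-6.33, -55.83, -492.43, -4343.2, -38306.99]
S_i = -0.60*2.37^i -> [-0.6, -1.42, -3.37, -7.99, -18.93]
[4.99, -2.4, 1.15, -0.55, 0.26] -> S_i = 4.99*(-0.48)^i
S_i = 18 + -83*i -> [18, -65, -148, -231, -314]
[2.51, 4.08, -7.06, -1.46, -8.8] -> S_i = Random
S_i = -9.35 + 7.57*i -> [-9.35, -1.78, 5.79, 13.36, 20.93]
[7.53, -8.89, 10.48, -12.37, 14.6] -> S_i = 7.53*(-1.18)^i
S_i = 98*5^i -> [98, 490, 2450, 12250, 61250]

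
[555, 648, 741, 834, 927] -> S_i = 555 + 93*i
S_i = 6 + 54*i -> [6, 60, 114, 168, 222]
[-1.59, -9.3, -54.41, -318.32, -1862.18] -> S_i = -1.59*5.85^i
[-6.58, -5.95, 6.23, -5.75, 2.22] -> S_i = Random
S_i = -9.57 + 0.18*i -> [-9.57, -9.39, -9.21, -9.03, -8.85]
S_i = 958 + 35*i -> [958, 993, 1028, 1063, 1098]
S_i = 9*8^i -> [9, 72, 576, 4608, 36864]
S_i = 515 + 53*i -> [515, 568, 621, 674, 727]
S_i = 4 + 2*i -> [4, 6, 8, 10, 12]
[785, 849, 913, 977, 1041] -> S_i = 785 + 64*i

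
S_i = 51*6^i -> [51, 306, 1836, 11016, 66096]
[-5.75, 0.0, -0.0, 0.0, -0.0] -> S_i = -5.75*-0.00^i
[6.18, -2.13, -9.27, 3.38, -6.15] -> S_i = Random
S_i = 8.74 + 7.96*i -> [8.74, 16.7, 24.66, 32.62, 40.58]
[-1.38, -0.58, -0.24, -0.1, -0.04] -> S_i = -1.38*0.42^i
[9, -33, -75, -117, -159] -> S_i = 9 + -42*i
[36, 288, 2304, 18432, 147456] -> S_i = 36*8^i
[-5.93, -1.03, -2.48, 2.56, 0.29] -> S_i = Random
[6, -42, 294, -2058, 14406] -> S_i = 6*-7^i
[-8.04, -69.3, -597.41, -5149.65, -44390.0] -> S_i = -8.04*8.62^i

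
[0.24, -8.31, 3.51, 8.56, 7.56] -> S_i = Random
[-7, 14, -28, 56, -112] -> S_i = -7*-2^i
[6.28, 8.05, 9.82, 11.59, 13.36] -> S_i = 6.28 + 1.77*i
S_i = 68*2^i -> [68, 136, 272, 544, 1088]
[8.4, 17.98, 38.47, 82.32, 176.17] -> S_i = 8.40*2.14^i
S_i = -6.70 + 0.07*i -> [-6.7, -6.63, -6.56, -6.49, -6.42]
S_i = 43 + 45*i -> [43, 88, 133, 178, 223]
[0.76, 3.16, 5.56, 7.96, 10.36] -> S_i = 0.76 + 2.40*i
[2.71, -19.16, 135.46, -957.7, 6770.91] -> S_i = 2.71*(-7.07)^i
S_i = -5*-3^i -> [-5, 15, -45, 135, -405]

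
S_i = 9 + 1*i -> [9, 10, 11, 12, 13]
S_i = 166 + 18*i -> [166, 184, 202, 220, 238]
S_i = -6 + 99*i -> [-6, 93, 192, 291, 390]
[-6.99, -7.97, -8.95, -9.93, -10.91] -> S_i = -6.99 + -0.98*i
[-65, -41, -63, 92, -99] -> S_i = Random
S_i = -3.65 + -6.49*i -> [-3.65, -10.14, -16.63, -23.12, -29.61]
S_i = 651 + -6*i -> [651, 645, 639, 633, 627]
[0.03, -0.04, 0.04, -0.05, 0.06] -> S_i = 0.03*(-1.17)^i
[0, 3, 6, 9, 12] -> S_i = 0 + 3*i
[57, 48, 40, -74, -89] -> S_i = Random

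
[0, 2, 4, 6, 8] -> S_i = 0 + 2*i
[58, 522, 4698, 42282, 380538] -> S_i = 58*9^i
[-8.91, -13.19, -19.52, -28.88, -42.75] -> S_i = -8.91*1.48^i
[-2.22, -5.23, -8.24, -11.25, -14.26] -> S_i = -2.22 + -3.01*i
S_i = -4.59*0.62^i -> [-4.59, -2.85, -1.76, -1.09, -0.68]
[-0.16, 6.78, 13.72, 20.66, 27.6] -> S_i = -0.16 + 6.94*i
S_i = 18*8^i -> [18, 144, 1152, 9216, 73728]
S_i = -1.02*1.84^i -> [-1.02, -1.88, -3.45, -6.35, -11.69]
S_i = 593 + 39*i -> [593, 632, 671, 710, 749]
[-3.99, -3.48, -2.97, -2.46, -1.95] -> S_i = -3.99 + 0.51*i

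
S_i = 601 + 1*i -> [601, 602, 603, 604, 605]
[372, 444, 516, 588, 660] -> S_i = 372 + 72*i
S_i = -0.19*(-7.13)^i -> [-0.19, 1.35, -9.66, 68.87, -491.03]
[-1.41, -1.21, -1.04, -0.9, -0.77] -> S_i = -1.41*0.86^i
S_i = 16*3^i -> [16, 48, 144, 432, 1296]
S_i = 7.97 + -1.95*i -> [7.97, 6.02, 4.07, 2.12, 0.17]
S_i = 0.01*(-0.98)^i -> [0.01, -0.01, 0.01, -0.01, 0.01]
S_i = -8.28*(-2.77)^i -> [-8.28, 22.94, -63.53, 175.98, -487.47]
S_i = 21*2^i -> [21, 42, 84, 168, 336]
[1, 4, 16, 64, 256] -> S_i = 1*4^i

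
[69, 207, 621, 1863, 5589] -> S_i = 69*3^i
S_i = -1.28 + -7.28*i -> [-1.28, -8.56, -15.84, -23.12, -30.4]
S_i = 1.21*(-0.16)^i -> [1.21, -0.19, 0.03, -0.0, 0.0]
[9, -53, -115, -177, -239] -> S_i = 9 + -62*i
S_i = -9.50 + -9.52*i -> [-9.5, -19.02, -28.54, -38.06, -47.58]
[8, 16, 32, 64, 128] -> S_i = 8*2^i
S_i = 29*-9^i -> [29, -261, 2349, -21141, 190269]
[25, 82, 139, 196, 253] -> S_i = 25 + 57*i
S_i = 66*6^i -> [66, 396, 2376, 14256, 85536]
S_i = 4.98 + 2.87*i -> [4.98, 7.85, 10.72, 13.59, 16.46]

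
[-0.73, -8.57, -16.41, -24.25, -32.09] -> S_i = -0.73 + -7.84*i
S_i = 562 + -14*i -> [562, 548, 534, 520, 506]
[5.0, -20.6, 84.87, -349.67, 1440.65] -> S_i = 5.00*(-4.12)^i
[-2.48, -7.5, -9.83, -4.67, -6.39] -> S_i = Random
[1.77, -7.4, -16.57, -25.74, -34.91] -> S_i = 1.77 + -9.17*i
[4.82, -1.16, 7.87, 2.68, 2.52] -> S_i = Random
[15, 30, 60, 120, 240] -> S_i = 15*2^i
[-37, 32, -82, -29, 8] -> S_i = Random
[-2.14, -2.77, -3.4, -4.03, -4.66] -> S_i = -2.14 + -0.63*i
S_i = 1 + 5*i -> [1, 6, 11, 16, 21]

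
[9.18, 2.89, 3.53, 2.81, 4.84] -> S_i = Random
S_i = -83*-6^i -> [-83, 498, -2988, 17928, -107568]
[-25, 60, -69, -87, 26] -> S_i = Random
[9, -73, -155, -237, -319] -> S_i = 9 + -82*i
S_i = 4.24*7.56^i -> [4.24, 32.05, 242.33, 1832.02, 13850.1]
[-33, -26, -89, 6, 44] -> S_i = Random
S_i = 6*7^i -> [6, 42, 294, 2058, 14406]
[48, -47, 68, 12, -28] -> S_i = Random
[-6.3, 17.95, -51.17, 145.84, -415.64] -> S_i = -6.30*(-2.85)^i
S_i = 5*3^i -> [5, 15, 45, 135, 405]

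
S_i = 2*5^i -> [2, 10, 50, 250, 1250]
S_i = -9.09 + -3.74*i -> [-9.09, -12.83, -16.57, -20.31, -24.05]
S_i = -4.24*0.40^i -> [-4.24, -1.7, -0.68, -0.27, -0.11]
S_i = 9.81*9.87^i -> [9.81, 96.82, 955.66, 9432.36, 93097.41]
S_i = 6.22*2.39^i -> [6.22, 14.87, 35.53, 84.91, 202.95]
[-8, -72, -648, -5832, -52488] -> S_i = -8*9^i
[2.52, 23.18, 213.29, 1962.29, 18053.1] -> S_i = 2.52*9.20^i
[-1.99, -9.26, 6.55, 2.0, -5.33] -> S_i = Random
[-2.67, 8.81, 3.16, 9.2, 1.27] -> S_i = Random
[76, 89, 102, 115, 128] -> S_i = 76 + 13*i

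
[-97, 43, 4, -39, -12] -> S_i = Random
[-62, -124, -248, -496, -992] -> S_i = -62*2^i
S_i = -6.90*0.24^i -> [-6.9, -1.66, -0.4, -0.1, -0.02]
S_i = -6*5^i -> [-6, -30, -150, -750, -3750]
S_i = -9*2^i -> [-9, -18, -36, -72, -144]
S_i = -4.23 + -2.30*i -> [-4.23, -6.53, -8.83, -11.13, -13.43]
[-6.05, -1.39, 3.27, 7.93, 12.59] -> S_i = -6.05 + 4.66*i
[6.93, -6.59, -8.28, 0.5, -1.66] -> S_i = Random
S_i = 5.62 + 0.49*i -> [5.62, 6.11, 6.6, 7.09, 7.58]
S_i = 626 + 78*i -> [626, 704, 782, 860, 938]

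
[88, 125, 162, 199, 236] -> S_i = 88 + 37*i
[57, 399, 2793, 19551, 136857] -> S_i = 57*7^i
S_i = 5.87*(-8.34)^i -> [5.87, -48.96, 408.29, -3405.15, 28398.95]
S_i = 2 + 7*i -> [2, 9, 16, 23, 30]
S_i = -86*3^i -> [-86, -258, -774, -2322, -6966]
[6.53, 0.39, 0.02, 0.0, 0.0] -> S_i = 6.53*0.06^i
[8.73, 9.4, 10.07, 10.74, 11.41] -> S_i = 8.73 + 0.67*i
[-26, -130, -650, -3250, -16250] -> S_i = -26*5^i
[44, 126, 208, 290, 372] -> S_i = 44 + 82*i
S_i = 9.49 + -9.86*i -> [9.49, -0.37, -10.23, -20.09, -29.95]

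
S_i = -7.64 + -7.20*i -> [-7.64, -14.84, -22.04, -29.24, -36.44]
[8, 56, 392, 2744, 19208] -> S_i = 8*7^i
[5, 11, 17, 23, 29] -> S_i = 5 + 6*i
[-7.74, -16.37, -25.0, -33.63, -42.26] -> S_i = -7.74 + -8.63*i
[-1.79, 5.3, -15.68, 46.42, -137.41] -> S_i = -1.79*(-2.96)^i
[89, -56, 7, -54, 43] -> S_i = Random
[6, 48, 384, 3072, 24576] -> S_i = 6*8^i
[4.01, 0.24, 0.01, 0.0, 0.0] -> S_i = 4.01*0.06^i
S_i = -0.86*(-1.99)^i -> [-0.86, 1.71, -3.41, 6.78, -13.49]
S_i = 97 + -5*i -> [97, 92, 87, 82, 77]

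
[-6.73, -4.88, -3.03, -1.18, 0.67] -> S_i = -6.73 + 1.85*i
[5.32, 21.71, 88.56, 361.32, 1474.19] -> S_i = 5.32*4.08^i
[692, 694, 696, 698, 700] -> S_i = 692 + 2*i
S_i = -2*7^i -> [-2, -14, -98, -686, -4802]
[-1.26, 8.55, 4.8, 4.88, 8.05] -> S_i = Random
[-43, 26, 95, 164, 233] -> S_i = -43 + 69*i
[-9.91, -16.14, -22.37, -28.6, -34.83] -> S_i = -9.91 + -6.23*i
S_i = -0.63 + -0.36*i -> [-0.63, -0.99, -1.35, -1.71, -2.07]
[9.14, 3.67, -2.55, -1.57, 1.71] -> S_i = Random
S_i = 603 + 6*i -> [603, 609, 615, 621, 627]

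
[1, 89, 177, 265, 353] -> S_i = 1 + 88*i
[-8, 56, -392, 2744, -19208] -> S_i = -8*-7^i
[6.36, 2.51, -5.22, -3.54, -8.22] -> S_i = Random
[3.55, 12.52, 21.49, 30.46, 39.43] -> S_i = 3.55 + 8.97*i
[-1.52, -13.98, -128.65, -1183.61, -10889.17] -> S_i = -1.52*9.20^i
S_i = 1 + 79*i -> [1, 80, 159, 238, 317]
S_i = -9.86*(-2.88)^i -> [-9.86, 28.4, -81.78, 235.53, -678.34]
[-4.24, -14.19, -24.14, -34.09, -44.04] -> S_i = -4.24 + -9.95*i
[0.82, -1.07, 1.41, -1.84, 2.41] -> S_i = 0.82*(-1.31)^i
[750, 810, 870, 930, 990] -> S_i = 750 + 60*i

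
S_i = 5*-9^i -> [5, -45, 405, -3645, 32805]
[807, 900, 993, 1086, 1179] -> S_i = 807 + 93*i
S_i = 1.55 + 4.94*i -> [1.55, 6.49, 11.43, 16.37, 21.31]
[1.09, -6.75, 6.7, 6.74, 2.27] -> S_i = Random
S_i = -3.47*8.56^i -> [-3.47, -29.7, -254.26, -2176.46, -18630.5]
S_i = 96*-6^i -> [96, -576, 3456, -20736, 124416]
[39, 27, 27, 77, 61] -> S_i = Random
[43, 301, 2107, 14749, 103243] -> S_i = 43*7^i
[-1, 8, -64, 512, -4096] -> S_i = -1*-8^i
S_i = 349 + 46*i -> [349, 395, 441, 487, 533]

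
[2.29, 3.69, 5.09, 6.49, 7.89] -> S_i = 2.29 + 1.40*i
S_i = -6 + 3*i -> [-6, -3, 0, 3, 6]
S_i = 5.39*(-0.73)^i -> [5.39, -3.93, 2.87, -2.1, 1.53]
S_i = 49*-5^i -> [49, -245, 1225, -6125, 30625]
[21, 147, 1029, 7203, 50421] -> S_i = 21*7^i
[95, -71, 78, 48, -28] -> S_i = Random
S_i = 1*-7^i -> [1, -7, 49, -343, 2401]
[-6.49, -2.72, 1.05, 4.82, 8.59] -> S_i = -6.49 + 3.77*i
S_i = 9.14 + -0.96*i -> [9.14, 8.18, 7.22, 6.26, 5.3]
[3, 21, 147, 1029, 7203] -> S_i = 3*7^i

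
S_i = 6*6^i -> [6, 36, 216, 1296, 7776]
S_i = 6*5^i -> [6, 30, 150, 750, 3750]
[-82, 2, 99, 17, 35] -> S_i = Random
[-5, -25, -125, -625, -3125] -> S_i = -5*5^i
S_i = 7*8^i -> [7, 56, 448, 3584, 28672]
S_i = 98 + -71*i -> [98, 27, -44, -115, -186]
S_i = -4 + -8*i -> [-4, -12, -20, -28, -36]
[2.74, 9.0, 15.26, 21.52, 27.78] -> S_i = 2.74 + 6.26*i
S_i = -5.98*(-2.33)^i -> [-5.98, 13.93, -32.46, 75.64, -176.25]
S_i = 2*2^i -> [2, 4, 8, 16, 32]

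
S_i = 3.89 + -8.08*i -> [3.89, -4.19, -12.27, -20.35, -28.43]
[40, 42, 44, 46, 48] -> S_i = 40 + 2*i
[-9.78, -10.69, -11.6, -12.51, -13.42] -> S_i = -9.78 + -0.91*i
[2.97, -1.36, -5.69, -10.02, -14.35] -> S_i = 2.97 + -4.33*i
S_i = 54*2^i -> [54, 108, 216, 432, 864]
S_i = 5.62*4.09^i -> [5.62, 22.99, 94.01, 384.51, 1572.64]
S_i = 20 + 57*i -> [20, 77, 134, 191, 248]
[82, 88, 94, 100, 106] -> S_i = 82 + 6*i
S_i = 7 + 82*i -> [7, 89, 171, 253, 335]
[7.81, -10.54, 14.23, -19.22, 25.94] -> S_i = 7.81*(-1.35)^i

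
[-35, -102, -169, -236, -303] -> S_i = -35 + -67*i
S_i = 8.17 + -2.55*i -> [8.17, 5.62, 3.07, 0.52, -2.03]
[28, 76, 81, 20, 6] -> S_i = Random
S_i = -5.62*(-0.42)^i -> [-5.62, 2.36, -0.99, 0.42, -0.17]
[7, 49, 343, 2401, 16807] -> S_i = 7*7^i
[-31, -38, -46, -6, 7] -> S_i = Random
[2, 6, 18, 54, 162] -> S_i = 2*3^i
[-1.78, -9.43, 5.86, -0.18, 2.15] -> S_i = Random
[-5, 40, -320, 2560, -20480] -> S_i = -5*-8^i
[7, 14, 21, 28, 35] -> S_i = 7 + 7*i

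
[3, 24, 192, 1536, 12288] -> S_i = 3*8^i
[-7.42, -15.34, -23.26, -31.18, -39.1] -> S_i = -7.42 + -7.92*i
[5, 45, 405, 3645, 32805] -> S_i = 5*9^i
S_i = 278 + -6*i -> [278, 272, 266, 260, 254]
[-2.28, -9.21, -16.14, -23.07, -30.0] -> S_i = -2.28 + -6.93*i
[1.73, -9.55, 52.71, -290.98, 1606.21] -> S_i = 1.73*(-5.52)^i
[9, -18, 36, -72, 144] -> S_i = 9*-2^i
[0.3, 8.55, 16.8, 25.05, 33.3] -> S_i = 0.30 + 8.25*i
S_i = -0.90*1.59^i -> [-0.9, -1.43, -2.28, -3.62, -5.75]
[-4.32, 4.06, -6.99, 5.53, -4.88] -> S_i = Random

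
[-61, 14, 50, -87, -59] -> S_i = Random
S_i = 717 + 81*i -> [717, 798, 879, 960, 1041]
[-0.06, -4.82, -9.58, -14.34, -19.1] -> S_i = -0.06 + -4.76*i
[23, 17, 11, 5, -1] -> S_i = 23 + -6*i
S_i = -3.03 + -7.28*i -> [-3.03, -10.31, -17.59, -24.87, -32.15]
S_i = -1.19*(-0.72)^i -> [-1.19, 0.86, -0.62, 0.44, -0.32]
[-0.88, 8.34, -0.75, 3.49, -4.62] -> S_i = Random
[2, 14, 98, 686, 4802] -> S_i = 2*7^i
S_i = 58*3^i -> [58, 174, 522, 1566, 4698]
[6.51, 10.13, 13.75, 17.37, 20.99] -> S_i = 6.51 + 3.62*i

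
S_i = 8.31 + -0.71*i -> [8.31, 7.6, 6.89, 6.18, 5.47]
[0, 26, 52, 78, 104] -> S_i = 0 + 26*i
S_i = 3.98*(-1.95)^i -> [3.98, -7.76, 15.13, -29.51, 57.55]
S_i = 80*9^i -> [80, 720, 6480, 58320, 524880]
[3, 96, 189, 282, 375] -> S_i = 3 + 93*i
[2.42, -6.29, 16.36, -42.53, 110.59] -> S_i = 2.42*(-2.60)^i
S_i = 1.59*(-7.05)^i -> [1.59, -11.21, 79.03, -557.14, 3927.84]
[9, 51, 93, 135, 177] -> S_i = 9 + 42*i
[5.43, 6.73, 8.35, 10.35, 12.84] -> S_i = 5.43*1.24^i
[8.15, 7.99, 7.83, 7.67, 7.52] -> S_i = 8.15*0.98^i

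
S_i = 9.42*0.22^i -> [9.42, 2.07, 0.46, 0.1, 0.02]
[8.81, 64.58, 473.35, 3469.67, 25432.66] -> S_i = 8.81*7.33^i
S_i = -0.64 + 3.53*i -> [-0.64, 2.89, 6.42, 9.95, 13.48]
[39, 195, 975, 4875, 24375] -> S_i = 39*5^i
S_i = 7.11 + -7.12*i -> [7.11, -0.01, -7.13, -14.25, -21.37]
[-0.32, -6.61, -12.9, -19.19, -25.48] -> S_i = -0.32 + -6.29*i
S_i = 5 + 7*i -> [5, 12, 19, 26, 33]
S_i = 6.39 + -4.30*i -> [6.39, 2.09, -2.21, -6.51, -10.81]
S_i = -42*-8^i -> [-42, 336, -2688, 21504, -172032]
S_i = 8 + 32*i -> [8, 40, 72, 104, 136]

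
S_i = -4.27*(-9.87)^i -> [-4.27, 42.14, -415.97, 4105.63, -40522.52]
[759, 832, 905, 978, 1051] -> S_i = 759 + 73*i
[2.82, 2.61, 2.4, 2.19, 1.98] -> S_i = 2.82 + -0.21*i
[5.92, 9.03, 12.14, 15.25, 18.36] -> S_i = 5.92 + 3.11*i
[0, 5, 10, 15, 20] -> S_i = 0 + 5*i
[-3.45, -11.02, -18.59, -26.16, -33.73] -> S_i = -3.45 + -7.57*i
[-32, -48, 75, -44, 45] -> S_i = Random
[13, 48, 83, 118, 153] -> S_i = 13 + 35*i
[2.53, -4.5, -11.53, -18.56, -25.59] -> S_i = 2.53 + -7.03*i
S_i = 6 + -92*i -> [6, -86, -178, -270, -362]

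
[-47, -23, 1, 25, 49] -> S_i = -47 + 24*i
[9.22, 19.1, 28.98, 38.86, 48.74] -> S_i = 9.22 + 9.88*i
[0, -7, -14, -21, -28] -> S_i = 0 + -7*i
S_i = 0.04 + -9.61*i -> [0.04, -9.57, -19.18, -28.79, -38.4]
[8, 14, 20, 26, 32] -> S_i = 8 + 6*i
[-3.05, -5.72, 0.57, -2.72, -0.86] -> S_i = Random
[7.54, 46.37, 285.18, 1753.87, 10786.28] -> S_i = 7.54*6.15^i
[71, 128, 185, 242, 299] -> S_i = 71 + 57*i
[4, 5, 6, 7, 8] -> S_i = 4 + 1*i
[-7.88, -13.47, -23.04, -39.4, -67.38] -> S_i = -7.88*1.71^i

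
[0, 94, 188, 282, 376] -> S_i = 0 + 94*i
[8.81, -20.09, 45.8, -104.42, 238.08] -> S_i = 8.81*(-2.28)^i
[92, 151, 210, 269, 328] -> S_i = 92 + 59*i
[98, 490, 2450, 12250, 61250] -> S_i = 98*5^i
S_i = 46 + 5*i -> [46, 51, 56, 61, 66]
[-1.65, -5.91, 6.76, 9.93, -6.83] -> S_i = Random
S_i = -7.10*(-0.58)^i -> [-7.1, 4.12, -2.39, 1.39, -0.8]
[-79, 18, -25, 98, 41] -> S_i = Random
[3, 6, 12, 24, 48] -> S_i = 3*2^i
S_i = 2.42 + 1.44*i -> [2.42, 3.86, 5.3, 6.74, 8.18]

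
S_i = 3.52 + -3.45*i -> [3.52, 0.07, -3.38, -6.83, -10.28]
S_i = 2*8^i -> [2, 16, 128, 1024, 8192]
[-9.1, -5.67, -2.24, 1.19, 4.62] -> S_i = -9.10 + 3.43*i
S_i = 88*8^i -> [88, 704, 5632, 45056, 360448]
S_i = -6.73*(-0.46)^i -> [-6.73, 3.1, -1.42, 0.66, -0.3]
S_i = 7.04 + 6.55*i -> [7.04, 13.59, 20.14, 26.69, 33.24]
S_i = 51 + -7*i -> [51, 44, 37, 30, 23]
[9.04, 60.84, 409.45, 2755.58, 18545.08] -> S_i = 9.04*6.73^i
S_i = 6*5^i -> [6, 30, 150, 750, 3750]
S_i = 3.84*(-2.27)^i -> [3.84, -8.72, 19.79, -44.92, 101.96]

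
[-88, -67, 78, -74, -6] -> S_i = Random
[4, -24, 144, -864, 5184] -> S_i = 4*-6^i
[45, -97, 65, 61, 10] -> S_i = Random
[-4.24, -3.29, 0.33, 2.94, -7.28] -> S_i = Random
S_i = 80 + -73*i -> [80, 7, -66, -139, -212]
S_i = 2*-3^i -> [2, -6, 18, -54, 162]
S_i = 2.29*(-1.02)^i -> [2.29, -2.34, 2.38, -2.43, 2.48]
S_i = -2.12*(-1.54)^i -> [-2.12, 3.26, -5.03, 7.74, -11.92]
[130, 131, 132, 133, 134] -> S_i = 130 + 1*i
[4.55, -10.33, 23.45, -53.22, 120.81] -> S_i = 4.55*(-2.27)^i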